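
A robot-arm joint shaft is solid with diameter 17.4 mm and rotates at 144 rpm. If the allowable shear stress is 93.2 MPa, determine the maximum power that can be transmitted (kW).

J = πd⁴/32 = π(0.0174)⁴/32 = 8.999×10^-9 m⁴.
T_max = τ_allow·J/r = 9.32×10^7 × 8.999×10^-9 / 0.00870 = 96.40 N·m.
ω = 2π·144/60 = 15.08 rad/s, so P_max = T_max·ω = 1454 W.

1.45 kW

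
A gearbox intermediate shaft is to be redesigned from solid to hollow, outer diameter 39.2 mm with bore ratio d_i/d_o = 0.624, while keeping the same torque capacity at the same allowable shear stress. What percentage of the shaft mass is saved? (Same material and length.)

Equal τ_max and T ⇒ the solid shaft needs d_s³ = d_o³(1−k⁴), so d_s = 39.2·(1−0.624⁴)^(1/3) = 37.11 mm.
Area ratio A_h/A_s = d_o²(1−k²)/d_s² = (1−k²)/(1−k⁴)^(2/3) = 0.6814.
Mass saving = 1 − 0.6814 = 31.9 %.

31.9 %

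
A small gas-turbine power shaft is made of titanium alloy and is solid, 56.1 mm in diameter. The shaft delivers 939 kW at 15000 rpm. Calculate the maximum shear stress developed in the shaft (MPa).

17.2 MPa

ω = 2π·15000/60 = 1571 rad/s, so T = P/ω = 939×10³ / 1571 = 597.8 N·m.
J = πd⁴/32 = π(0.0561)⁴/32 = 9.724×10^-7 m⁴.
τ_max = T·r/J = 597.8 × 0.0281 / 9.724×10^-7 = 1.724×10^7 Pa.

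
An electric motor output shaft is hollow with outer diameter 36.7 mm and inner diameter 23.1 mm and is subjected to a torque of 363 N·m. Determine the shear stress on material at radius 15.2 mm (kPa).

J = π(d_o⁴ − d_i⁴)/32 = π(0.0367⁴ − 0.0231⁴)/32 = 1.501×10^-7 m⁴.
Shear stress varies linearly with radius: τ = T·r/J = 363.0 × 0.0152 / 1.501×10^-7 = 3.675×10^7 Pa.

36700 kPa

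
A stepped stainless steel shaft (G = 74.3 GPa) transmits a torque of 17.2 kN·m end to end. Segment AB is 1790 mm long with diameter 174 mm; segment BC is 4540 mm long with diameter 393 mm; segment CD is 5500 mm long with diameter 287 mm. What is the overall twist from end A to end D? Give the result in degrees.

J_AB = π(0.174)⁴/32 = 9.00×10^-5 m⁴; J_BC = π(0.393)⁴/32 = 2.34×10^-3 m⁴; J_CD = π(0.287)⁴/32 = 6.66×10^-4 m⁴.
θ = (T/G)·Σ L_i/J_i = (17200/74.3×10⁹)·(1.79/9.00×10^-5 + 4.54/2.34×10^-3 + 5.50/6.66×10^-4) = 6.965×10^-3 rad.

0.399°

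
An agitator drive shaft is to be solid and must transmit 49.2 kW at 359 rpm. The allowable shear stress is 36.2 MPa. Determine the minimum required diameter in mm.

56.9 mm

ω = 2π·359/60 = 37.59 rad/s, so T = P/ω = 49.2×10³ / 37.59 = 1309 N·m.
For a solid shaft τ_max = 16T/(πd³), so d = (16T/(π τ_allow))^(1/3) = (16·1309/(π·3.62×10^7))^(1/3) = 0.05689 m.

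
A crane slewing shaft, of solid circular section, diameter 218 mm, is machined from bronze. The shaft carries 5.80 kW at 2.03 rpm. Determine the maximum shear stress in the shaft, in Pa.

1.34e7 Pa

ω = 2π·2.03/60 = 0.2126 rad/s, so T = P/ω = 5.80×10³ / 0.2126 = 27280 N·m.
J = πd⁴/32 = π(0.218)⁴/32 = 2.217×10^-4 m⁴.
τ_max = T·r/J = 27280 × 0.109 / 2.217×10^-4 = 1.341×10^7 Pa.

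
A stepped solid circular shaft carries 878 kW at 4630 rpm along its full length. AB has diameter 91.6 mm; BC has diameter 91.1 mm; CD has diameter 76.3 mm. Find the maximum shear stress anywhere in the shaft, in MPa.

20.8 MPa

ω = 2π·4630/60 = 484.9 rad/s, so T = P/ω = 878×10³ / 484.9 = 1811 N·m.
Under the same torque, τ_max = 16T/(πd³) is largest where d is smallest — segment CD (d = 76.3 mm).
τ_max = 16·1811/(π·(0.0763)³) = 2.076×10^7 Pa.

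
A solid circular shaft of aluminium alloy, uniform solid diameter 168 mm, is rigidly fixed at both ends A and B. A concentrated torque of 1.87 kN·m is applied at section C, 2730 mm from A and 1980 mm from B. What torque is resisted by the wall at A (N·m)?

With uniform GJ and both ends fixed, compatibility θ_AC = θ_CB gives T_A·a = T_B·b, together with T_A + T_B = T₀.
T_A = T₀·b/(a+b) = 1870·1980/4710 = 786.1 N·m; T_B = 1084 N·m.

786 N·m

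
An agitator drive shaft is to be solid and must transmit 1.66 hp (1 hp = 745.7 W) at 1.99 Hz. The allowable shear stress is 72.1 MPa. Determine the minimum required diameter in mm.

ω = 2π·1.99 = 12.50 rad/s, so T = P/ω = 1.66×745.7 / 12.50 = 99.00 N·m.
For a solid shaft τ_max = 16T/(πd³), so d = (16T/(π τ_allow))^(1/3) = (16·99.00/(π·7.21×10^7))^(1/3) = 0.01912 m.

19.1 mm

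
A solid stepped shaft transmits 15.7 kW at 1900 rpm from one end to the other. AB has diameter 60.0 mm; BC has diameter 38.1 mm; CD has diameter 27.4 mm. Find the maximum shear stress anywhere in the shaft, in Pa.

ω = 2π·1900/60 = 199.0 rad/s, so T = P/ω = 15.7×10³ / 199.0 = 78.91 N·m.
Under the same torque, τ_max = 16T/(πd³) is largest where d is smallest — segment CD (d = 27.4 mm).
τ_max = 16·78.91/(π·(0.0274)³) = 1.954×10^7 Pa.

1.95e7 Pa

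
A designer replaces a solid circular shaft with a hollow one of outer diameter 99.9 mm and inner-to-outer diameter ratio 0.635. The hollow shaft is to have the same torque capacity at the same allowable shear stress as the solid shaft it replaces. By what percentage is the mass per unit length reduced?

Equal τ_max and T ⇒ the solid shaft needs d_s³ = d_o³(1−k⁴), so d_s = 99.9·(1−0.635⁴)^(1/3) = 94.16 mm.
Area ratio A_h/A_s = d_o²(1−k²)/d_s² = (1−k²)/(1−k⁴)^(2/3) = 0.6717.
Mass saving = 1 − 0.6717 = 32.8 %.

32.8 %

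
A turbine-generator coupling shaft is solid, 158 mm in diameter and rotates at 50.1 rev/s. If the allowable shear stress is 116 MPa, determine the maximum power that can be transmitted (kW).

J = πd⁴/32 = π(0.158)⁴/32 = 6.118×10^-5 m⁴.
T_max = τ_allow·J/r = 1.16×10^8 × 6.118×10^-5 / 0.0790 = 89840 N·m.
ω = 2π·50.1 = 314.8 rad/s, so P_max = T_max·ω = 2.828×10^7 W.

28300 kW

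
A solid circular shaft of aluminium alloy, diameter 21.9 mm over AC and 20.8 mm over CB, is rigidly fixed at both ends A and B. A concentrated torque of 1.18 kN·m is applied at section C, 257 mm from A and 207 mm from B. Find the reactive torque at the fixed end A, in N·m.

Compatibility: T_A·a/J_AC = T_B·b/J_CB with T_A + T_B = T₀.
J_AC = 2.26×10^-8 m⁴, J_CB = 1.84×10^-8 m⁴, so T_A = T₀·(J_AC/a)/((J_AC/a)+(J_CB/b)) = 587.0 N·m, T_B = 593.0 N·m.

587 N·m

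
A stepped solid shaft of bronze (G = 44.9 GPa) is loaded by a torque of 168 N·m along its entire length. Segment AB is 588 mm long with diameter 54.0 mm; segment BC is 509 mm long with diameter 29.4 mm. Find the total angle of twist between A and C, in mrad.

J_AB = π(0.0540)⁴/32 = 8.35×10^-7 m⁴; J_BC = π(0.0294)⁴/32 = 7.33×10^-8 m⁴.
θ = (T/G)·Σ L_i/J_i = (168.0/44.9×10⁹)·(0.588/8.35×10^-7 + 0.509/7.33×10^-8) = 0.02860 rad.

28.6 mrad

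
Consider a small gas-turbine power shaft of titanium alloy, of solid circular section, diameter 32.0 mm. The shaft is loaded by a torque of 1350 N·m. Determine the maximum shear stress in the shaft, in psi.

30400 psi

J = πd⁴/32 = π(0.0320)⁴/32 = 1.029×10^-7 m⁴.
τ_max = T·r/J = 1350 × 0.0160 / 1.029×10^-7 = 2.098×10^8 Pa.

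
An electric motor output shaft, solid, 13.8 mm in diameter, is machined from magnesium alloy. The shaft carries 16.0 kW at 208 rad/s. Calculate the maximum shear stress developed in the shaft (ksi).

ω = 208 rad/s, so T = P/ω = 16.0×10³ / 208.0 = 76.92 N·m.
J = πd⁴/32 = π(0.0138)⁴/32 = 3.561×10^-9 m⁴.
τ_max = T·r/J = 76.92 × 0.00690 / 3.561×10^-9 = 1.491×10^8 Pa.

21.6 ksi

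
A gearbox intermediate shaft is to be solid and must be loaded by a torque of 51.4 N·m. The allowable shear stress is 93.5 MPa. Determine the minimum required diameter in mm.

For a solid shaft τ_max = 16T/(πd³), so d = (16T/(π τ_allow))^(1/3) = (16·51.40/(π·9.35×10^7))^(1/3) = 0.01409 m.

14.1 mm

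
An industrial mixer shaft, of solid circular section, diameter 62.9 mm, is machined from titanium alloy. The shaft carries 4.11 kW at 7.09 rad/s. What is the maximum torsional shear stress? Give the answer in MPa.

11.9 MPa

ω = 7.09 rad/s, so T = P/ω = 4.11×10³ / 7.090 = 579.7 N·m.
J = πd⁴/32 = π(0.0629)⁴/32 = 1.537×10^-6 m⁴.
τ_max = T·r/J = 579.7 × 0.0314 / 1.537×10^-6 = 1.186×10^7 Pa.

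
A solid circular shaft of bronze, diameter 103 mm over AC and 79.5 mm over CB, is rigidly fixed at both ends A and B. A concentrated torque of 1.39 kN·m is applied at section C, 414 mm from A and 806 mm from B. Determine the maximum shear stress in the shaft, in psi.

795 psi

Compatibility: T_A·a/J_AC = T_B·b/J_CB with T_A + T_B = T₀.
J_AC = 1.10×10^-5 m⁴, J_CB = 3.92×10^-6 m⁴, so T_A = T₀·(J_AC/a)/((J_AC/a)+(J_CB/b)) = 1176 N·m, T_B = 214.3 N·m.
τ in each portion: τ_AC = 5.48×10^6 Pa, τ_CB = 2.17×10^6 Pa; maximum is in AC.
τ_max = T_AC·r/J = 1176·0.0515/1.10×10^-5 = 5.480×10^6 Pa.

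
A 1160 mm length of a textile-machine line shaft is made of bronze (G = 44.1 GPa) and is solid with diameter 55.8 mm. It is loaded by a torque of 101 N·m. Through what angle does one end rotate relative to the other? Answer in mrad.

2.79 mrad

J = πd⁴/32 = π(0.0558)⁴/32 = 9.518×10^-7 m⁴.
θ = T·L/(G·J) = 101.0 × 1.16 / (44.1×10⁹ × 9.518×10^-7) = 2.791×10^-3 rad.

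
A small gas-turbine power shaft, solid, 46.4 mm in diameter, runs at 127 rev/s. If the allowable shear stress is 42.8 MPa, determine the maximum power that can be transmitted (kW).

670 kW

J = πd⁴/32 = π(0.0464)⁴/32 = 4.551×10^-7 m⁴.
T_max = τ_allow·J/r = 4.28×10^7 × 4.551×10^-7 / 0.0232 = 839.5 N·m.
ω = 2π·127 = 798.0 rad/s, so P_max = T_max·ω = 6.699×10^5 W.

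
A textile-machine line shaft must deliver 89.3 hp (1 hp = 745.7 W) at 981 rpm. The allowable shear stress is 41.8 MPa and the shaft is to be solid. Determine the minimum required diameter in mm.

ω = 2π·981/60 = 102.7 rad/s, so T = P/ω = 89.3×745.7 / 102.7 = 648.2 N·m.
For a solid shaft τ_max = 16T/(πd³), so d = (16T/(π τ_allow))^(1/3) = (16·648.2/(π·4.18×10^7))^(1/3) = 0.04290 m.

42.9 mm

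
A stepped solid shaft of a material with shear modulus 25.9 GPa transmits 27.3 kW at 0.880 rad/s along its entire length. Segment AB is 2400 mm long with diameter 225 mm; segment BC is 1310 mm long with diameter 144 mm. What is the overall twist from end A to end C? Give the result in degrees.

2.78°

ω = 0.880 rad/s, so T = P/ω = 27.3×10³ / 0.8800 = 31020 N·m.
J_AB = π(0.225)⁴/32 = 2.52×10^-4 m⁴; J_BC = π(0.144)⁴/32 = 4.22×10^-5 m⁴.
θ = (T/G)·Σ L_i/J_i = (31020/25.9×10⁹)·(2.40/2.52×10^-4 + 1.31/4.22×10^-5) = 0.04860 rad.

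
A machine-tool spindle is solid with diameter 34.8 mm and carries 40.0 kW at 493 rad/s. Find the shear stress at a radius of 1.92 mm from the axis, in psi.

157 psi

ω = 493 rad/s, so T = P/ω = 40.0×10³ / 493.0 = 81.14 N·m.
J = πd⁴/32 = π(0.0348)⁴/32 = 1.440×10^-7 m⁴.
Shear stress varies linearly with radius: τ = T·r/J = 81.14 × 0.00192 / 1.440×10^-7 = 1.082×10^6 Pa.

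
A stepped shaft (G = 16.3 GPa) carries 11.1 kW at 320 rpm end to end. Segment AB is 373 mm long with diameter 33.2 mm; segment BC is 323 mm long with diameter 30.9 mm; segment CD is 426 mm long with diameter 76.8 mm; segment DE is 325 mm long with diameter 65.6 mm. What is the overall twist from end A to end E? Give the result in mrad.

ω = 2π·320/60 = 33.51 rad/s, so T = P/ω = 11.1×10³ / 33.51 = 331.2 N·m.
J_AB = π(0.0332)⁴/32 = 1.19×10^-7 m⁴; J_BC = π(0.0309)⁴/32 = 8.95×10^-8 m⁴; J_CD = π(0.0768)⁴/32 = 3.42×10^-6 m⁴; J_DE = π(0.0656)⁴/32 = 1.82×10^-6 m⁴.
θ = (T/G)·Σ L_i/J_i = (331.2/16.3×10⁹)·(0.373/1.19×10^-7 + 0.323/8.95×10^-8 + 0.426/3.42×10^-6 + 0.325/1.82×10^-6) = 0.1431 rad.

143 mrad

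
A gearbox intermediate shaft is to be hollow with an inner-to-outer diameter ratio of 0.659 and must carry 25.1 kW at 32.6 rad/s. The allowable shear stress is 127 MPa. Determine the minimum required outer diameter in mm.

33.6 mm

ω = 32.6 rad/s, so T = P/ω = 25.1×10³ / 32.60 = 769.9 N·m.
For a hollow shaft with d_i/d_o = 0.659: τ_max = 16T/(π d_o³ (1−k⁴)), so d_o = [16T/(π τ_allow (1−k⁴))]^(1/3) = [16·769.9/(π·1.27×10^8·0.8114)]^(1/3) = 0.03364 m.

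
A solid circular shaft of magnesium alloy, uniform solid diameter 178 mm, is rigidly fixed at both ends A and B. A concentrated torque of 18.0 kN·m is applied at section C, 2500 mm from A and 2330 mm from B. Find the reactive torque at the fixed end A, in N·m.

With uniform GJ and both ends fixed, compatibility θ_AC = θ_CB gives T_A·a = T_B·b, together with T_A + T_B = T₀.
T_A = T₀·b/(a+b) = 18000·2330/4830 = 8683 N·m; T_B = 9317 N·m.

8680 N·m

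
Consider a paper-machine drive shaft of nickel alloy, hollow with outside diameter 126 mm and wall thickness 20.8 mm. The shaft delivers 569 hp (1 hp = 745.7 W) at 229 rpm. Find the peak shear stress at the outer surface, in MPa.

56.4 MPa

ω = 2π·229/60 = 23.98 rad/s, so T = P/ω = 569×745.7 / 23.98 = 17690 N·m.
J = π(d_o⁴ − d_i⁴)/32 = π(0.126⁴ − 0.0844⁴)/32 = 1.976×10^-5 m⁴.
τ_max = T·r/J = 17690 × 0.0630 / 1.976×10^-5 = 5.640×10^7 Pa.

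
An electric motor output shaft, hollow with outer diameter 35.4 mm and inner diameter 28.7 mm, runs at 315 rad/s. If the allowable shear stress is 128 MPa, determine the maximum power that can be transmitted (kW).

J = π(d_o⁴ − d_i⁴)/32 = π(0.0354⁴ − 0.0287⁴)/32 = 8.757×10^-8 m⁴.
T_max = τ_allow·J/r = 1.28×10^8 × 8.757×10^-8 / 0.0177 = 633.2 N·m.
ω = 315 rad/s, so P_max = T_max·ω = 1.995×10^5 W.

199 kW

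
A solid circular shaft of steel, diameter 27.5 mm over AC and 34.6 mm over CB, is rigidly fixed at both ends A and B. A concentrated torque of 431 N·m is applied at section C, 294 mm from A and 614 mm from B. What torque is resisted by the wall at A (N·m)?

196 N·m

Compatibility: T_A·a/J_AC = T_B·b/J_CB with T_A + T_B = T₀.
J_AC = 5.61×10^-8 m⁴, J_CB = 1.41×10^-7 m⁴, so T_A = T₀·(J_AC/a)/((J_AC/a)+(J_CB/b)) = 195.9 N·m, T_B = 235.1 N·m.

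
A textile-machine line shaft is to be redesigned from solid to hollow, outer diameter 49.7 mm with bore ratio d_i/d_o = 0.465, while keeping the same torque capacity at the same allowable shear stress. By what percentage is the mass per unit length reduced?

Equal τ_max and T ⇒ the solid shaft needs d_s³ = d_o³(1−k⁴), so d_s = 49.7·(1−0.465⁴)^(1/3) = 48.91 mm.
Area ratio A_h/A_s = d_o²(1−k²)/d_s² = (1−k²)/(1−k⁴)^(2/3) = 0.8092.
Mass saving = 1 − 0.8092 = 19.1 %.

19.1 %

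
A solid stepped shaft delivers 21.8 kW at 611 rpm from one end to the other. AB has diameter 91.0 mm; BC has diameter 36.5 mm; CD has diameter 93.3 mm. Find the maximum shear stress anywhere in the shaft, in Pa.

ω = 2π·611/60 = 63.98 rad/s, so T = P/ω = 21.8×10³ / 63.98 = 340.7 N·m.
Under the same torque, τ_max = 16T/(πd³) is largest where d is smallest — segment BC (d = 36.5 mm).
τ_max = 16·340.7/(π·(0.0365)³) = 3.568×10^7 Pa.

3.57e7 Pa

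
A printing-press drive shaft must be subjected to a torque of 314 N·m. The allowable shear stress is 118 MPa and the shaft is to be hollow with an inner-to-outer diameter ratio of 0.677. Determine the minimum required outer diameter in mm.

For a hollow shaft with d_i/d_o = 0.677: τ_max = 16T/(π d_o³ (1−k⁴)), so d_o = [16T/(π τ_allow (1−k⁴))]^(1/3) = [16·314.0/(π·1.18×10^8·0.7899)]^(1/3) = 0.02579 m.

25.8 mm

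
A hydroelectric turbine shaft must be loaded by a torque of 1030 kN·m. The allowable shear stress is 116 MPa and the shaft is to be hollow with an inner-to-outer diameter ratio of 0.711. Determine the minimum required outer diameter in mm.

For a hollow shaft with d_i/d_o = 0.711: τ_max = 16T/(π d_o³ (1−k⁴)), so d_o = [16T/(π τ_allow (1−k⁴))]^(1/3) = [16·1.030e6/(π·1.16×10^8·0.7444)]^(1/3) = 0.3931 m.

393 mm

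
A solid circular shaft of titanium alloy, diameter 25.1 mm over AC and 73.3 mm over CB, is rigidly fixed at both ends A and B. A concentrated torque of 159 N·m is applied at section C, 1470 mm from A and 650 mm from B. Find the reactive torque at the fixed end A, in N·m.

0.961 N·m

Compatibility: T_A·a/J_AC = T_B·b/J_CB with T_A + T_B = T₀.
J_AC = 3.90×10^-8 m⁴, J_CB = 2.83×10^-6 m⁴, so T_A = T₀·(J_AC/a)/((J_AC/a)+(J_CB/b)) = 0.9608 N·m, T_B = 158.0 N·m.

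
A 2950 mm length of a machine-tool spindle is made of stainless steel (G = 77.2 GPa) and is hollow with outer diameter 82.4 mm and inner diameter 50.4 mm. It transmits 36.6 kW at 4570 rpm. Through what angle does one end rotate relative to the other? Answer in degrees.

ω = 2π·4570/60 = 478.6 rad/s, so T = P/ω = 36.6×10³ / 478.6 = 76.48 N·m.
J = π(d_o⁴ − d_i⁴)/32 = π(0.0824⁴ − 0.0504⁴)/32 = 3.892×10^-6 m⁴.
θ = T·L/(G·J) = 76.48 × 2.95 / (77.2×10⁹ × 3.892×10^-6) = 7.508×10^-4 rad.

0.0430°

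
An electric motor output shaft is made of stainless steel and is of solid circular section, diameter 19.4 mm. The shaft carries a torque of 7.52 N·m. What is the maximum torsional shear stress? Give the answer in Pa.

J = πd⁴/32 = π(0.0194)⁴/32 = 1.391×10^-8 m⁴.
τ_max = T·r/J = 7.520 × 0.00970 / 1.391×10^-8 = 5.245×10^6 Pa.

5.25e6 Pa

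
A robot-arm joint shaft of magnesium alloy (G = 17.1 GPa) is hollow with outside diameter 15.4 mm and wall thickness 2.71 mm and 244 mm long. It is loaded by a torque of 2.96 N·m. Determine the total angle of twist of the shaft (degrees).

0.532°

J = π(d_o⁴ − d_i⁴)/32 = π(0.0154⁴ − 0.00998⁴)/32 = 4.548×10^-9 m⁴.
θ = T·L/(G·J) = 2.960 × 0.244 / (17.1×10⁹ × 4.548×10^-9) = 9.287×10^-3 rad.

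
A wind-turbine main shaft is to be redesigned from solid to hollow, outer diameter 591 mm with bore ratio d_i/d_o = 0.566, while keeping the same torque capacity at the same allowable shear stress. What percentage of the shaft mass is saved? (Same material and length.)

26.9 %

Equal τ_max and T ⇒ the solid shaft needs d_s³ = d_o³(1−k⁴), so d_s = 591·(1−0.566⁴)^(1/3) = 570.0 mm.
Area ratio A_h/A_s = d_o²(1−k²)/d_s² = (1−k²)/(1−k⁴)^(2/3) = 0.7305.
Mass saving = 1 − 0.7305 = 26.9 %.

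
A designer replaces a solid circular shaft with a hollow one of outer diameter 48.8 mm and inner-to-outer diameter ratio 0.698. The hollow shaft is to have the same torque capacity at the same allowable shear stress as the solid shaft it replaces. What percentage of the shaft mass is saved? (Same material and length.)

38.6 %

Equal τ_max and T ⇒ the solid shaft needs d_s³ = d_o³(1−k⁴), so d_s = 48.8·(1−0.698⁴)^(1/3) = 44.59 mm.
Area ratio A_h/A_s = d_o²(1−k²)/d_s² = (1−k²)/(1−k⁴)^(2/3) = 0.6143.
Mass saving = 1 − 0.6143 = 38.6 %.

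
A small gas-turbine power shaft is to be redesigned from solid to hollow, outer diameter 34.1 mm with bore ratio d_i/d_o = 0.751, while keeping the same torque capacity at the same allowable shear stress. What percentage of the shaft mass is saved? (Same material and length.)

43.7 %

Equal τ_max and T ⇒ the solid shaft needs d_s³ = d_o³(1−k⁴), so d_s = 34.1·(1−0.751⁴)^(1/3) = 30.01 mm.
Area ratio A_h/A_s = d_o²(1−k²)/d_s² = (1−k²)/(1−k⁴)^(2/3) = 0.5628.
Mass saving = 1 − 0.5628 = 43.7 %.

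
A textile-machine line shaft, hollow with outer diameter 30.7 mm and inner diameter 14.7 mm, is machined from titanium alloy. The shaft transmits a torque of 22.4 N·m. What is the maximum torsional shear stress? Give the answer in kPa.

4160 kPa

J = π(d_o⁴ − d_i⁴)/32 = π(0.0307⁴ − 0.0147⁴)/32 = 8.262×10^-8 m⁴.
τ_max = T·r/J = 22.40 × 0.0153 / 8.262×10^-8 = 4.162×10^6 Pa.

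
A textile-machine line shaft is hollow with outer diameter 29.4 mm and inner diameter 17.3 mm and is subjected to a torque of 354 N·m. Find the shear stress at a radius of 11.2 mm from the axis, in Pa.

J = π(d_o⁴ − d_i⁴)/32 = π(0.0294⁴ − 0.0173⁴)/32 = 6.455×10^-8 m⁴.
Shear stress varies linearly with radius: τ = T·r/J = 354.0 × 0.0112 / 6.455×10^-8 = 6.142×10^7 Pa.

6.14e7 Pa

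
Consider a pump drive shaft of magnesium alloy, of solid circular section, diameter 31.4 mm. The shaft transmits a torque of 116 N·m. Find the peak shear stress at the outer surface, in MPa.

19.1 MPa

J = πd⁴/32 = π(0.0314)⁴/32 = 9.544×10^-8 m⁴.
τ_max = T·r/J = 116.0 × 0.0157 / 9.544×10^-8 = 1.908×10^7 Pa.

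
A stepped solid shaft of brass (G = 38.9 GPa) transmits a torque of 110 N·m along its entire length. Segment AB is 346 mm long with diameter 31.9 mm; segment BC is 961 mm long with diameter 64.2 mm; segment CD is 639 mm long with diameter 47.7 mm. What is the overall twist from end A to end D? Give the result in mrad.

14.8 mrad

J_AB = π(0.0319)⁴/32 = 1.02×10^-7 m⁴; J_BC = π(0.0642)⁴/32 = 1.67×10^-6 m⁴; J_CD = π(0.0477)⁴/32 = 5.08×10^-7 m⁴.
θ = (T/G)·Σ L_i/J_i = (110.0/38.9×10⁹)·(0.346/1.02×10^-7 + 0.961/1.67×10^-6 + 0.639/5.08×10^-7) = 0.01481 rad.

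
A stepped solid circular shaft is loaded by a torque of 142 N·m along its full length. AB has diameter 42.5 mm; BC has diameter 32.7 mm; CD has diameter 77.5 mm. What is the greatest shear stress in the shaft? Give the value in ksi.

Under the same torque, τ_max = 16T/(πd³) is largest where d is smallest — segment BC (d = 32.7 mm).
τ_max = 16·142.0/(π·(0.0327)³) = 2.068×10^7 Pa.

3.00 ksi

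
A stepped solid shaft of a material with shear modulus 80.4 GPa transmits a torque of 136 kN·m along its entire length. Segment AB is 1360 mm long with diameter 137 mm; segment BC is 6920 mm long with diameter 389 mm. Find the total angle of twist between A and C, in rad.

0.0717 rad

J_AB = π(0.137)⁴/32 = 3.46×10^-5 m⁴; J_BC = π(0.389)⁴/32 = 2.25×10^-3 m⁴.
θ = (T/G)·Σ L_i/J_i = (136000/80.4×10⁹)·(1.36/3.46×10^-5 + 6.92/2.25×10^-3) = 0.07173 rad.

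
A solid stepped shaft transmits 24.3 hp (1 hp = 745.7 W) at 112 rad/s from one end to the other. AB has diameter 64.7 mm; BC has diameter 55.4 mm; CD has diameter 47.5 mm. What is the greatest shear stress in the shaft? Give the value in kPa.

ω = 112 rad/s, so T = P/ω = 24.3×745.7 / 112.0 = 161.8 N·m.
Under the same torque, τ_max = 16T/(πd³) is largest where d is smallest — segment CD (d = 47.5 mm).
τ_max = 16·161.8/(π·(0.0475)³) = 7.689×10^6 Pa.

7690 kPa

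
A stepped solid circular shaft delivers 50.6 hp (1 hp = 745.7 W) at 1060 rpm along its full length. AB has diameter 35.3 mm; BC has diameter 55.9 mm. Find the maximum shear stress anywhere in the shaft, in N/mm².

39.4 N/mm²

ω = 2π·1060/60 = 111.0 rad/s, so T = P/ω = 50.6×745.7 / 111.0 = 339.9 N·m.
Under the same torque, τ_max = 16T/(πd³) is largest where d is smallest — segment AB (d = 35.3 mm).
τ_max = 16·339.9/(π·(0.0353)³) = 3.936×10^7 Pa.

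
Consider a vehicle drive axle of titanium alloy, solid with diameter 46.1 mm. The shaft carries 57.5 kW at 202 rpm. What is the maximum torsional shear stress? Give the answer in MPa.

141 MPa

ω = 2π·202/60 = 21.15 rad/s, so T = P/ω = 57.5×10³ / 21.15 = 2718 N·m.
J = πd⁴/32 = π(0.0461)⁴/32 = 4.434×10^-7 m⁴.
τ_max = T·r/J = 2718 × 0.0231 / 4.434×10^-7 = 1.413×10^8 Pa.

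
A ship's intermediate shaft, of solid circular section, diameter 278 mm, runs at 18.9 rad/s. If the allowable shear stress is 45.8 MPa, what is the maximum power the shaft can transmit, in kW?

3650 kW

J = πd⁴/32 = π(0.278)⁴/32 = 5.864×10^-4 m⁴.
T_max = τ_allow·J/r = 4.58×10^7 × 5.864×10^-4 / 0.139 = 193200 N·m.
ω = 18.9 rad/s, so P_max = T_max·ω = 3.652×10^6 W.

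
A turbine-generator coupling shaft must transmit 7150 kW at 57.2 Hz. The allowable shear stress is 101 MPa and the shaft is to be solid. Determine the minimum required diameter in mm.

ω = 2π·57.2 = 359.4 rad/s, so T = P/ω = 7150×10³ / 359.4 = 19890 N·m.
For a solid shaft τ_max = 16T/(πd³), so d = (16T/(π τ_allow))^(1/3) = (16·19890/(π·1.01×10^8))^(1/3) = 0.1001 m.

100 mm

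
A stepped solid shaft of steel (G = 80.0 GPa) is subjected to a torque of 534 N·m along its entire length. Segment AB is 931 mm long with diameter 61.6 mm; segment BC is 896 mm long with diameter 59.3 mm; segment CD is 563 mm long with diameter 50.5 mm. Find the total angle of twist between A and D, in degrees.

0.871°

J_AB = π(0.0616)⁴/32 = 1.41×10^-6 m⁴; J_BC = π(0.0593)⁴/32 = 1.21×10^-6 m⁴; J_CD = π(0.0505)⁴/32 = 6.39×10^-7 m⁴.
θ = (T/G)·Σ L_i/J_i = (534.0/80.0×10⁹)·(0.931/1.41×10^-6 + 0.896/1.21×10^-6 + 0.563/6.39×10^-7) = 0.01521 rad.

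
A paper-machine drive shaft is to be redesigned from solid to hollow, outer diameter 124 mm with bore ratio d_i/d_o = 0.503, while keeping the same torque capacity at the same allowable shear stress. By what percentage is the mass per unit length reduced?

21.9 %

Equal τ_max and T ⇒ the solid shaft needs d_s³ = d_o³(1−k⁴), so d_s = 124·(1−0.503⁴)^(1/3) = 121.3 mm.
Area ratio A_h/A_s = d_o²(1−k²)/d_s² = (1−k²)/(1−k⁴)^(2/3) = 0.7807.
Mass saving = 1 − 0.7807 = 21.9 %.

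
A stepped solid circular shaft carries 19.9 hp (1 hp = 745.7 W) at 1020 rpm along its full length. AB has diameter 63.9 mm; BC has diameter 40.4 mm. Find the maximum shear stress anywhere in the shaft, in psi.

1560 psi

ω = 2π·1020/60 = 106.8 rad/s, so T = P/ω = 19.9×745.7 / 106.8 = 138.9 N·m.
Under the same torque, τ_max = 16T/(πd³) is largest where d is smallest — segment BC (d = 40.4 mm).
τ_max = 16·138.9/(π·(0.0404)³) = 1.073×10^7 Pa.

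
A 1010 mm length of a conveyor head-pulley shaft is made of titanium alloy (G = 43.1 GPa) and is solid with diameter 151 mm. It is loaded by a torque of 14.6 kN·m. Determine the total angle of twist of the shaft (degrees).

J = πd⁴/32 = π(0.151)⁴/32 = 5.104×10^-5 m⁴.
θ = T·L/(G·J) = 14600 × 1.01 / (43.1×10⁹ × 5.104×10^-5) = 6.703×10^-3 rad.

0.384°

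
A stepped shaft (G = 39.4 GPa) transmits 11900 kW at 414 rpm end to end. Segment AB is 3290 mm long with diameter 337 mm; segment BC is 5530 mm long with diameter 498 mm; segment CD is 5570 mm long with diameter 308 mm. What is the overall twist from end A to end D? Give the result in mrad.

68.4 mrad

ω = 2π·414/60 = 43.35 rad/s, so T = P/ω = 11900×10³ / 43.35 = 274500 N·m.
J_AB = π(0.337)⁴/32 = 1.27×10^-3 m⁴; J_BC = π(0.498)⁴/32 = 6.04×10^-3 m⁴; J_CD = π(0.308)⁴/32 = 8.83×10^-4 m⁴.
θ = (T/G)·Σ L_i/J_i = (274500/39.4×10⁹)·(3.29/1.27×10^-3 + 5.53/6.04×10^-3 + 5.57/8.83×10^-4) = 0.06840 rad.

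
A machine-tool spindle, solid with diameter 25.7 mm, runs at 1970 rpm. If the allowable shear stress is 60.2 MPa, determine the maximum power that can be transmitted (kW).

J = πd⁴/32 = π(0.0257)⁴/32 = 4.283×10^-8 m⁴.
T_max = τ_allow·J/r = 6.02×10^7 × 4.283×10^-8 / 0.0129 = 200.6 N·m.
ω = 2π·1970/60 = 206.3 rad/s, so P_max = T_max·ω = 4.139×10^4 W.

41.4 kW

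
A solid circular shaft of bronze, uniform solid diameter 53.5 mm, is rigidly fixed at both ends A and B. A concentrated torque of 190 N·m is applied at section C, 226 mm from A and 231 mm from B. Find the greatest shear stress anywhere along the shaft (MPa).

3.19 MPa

With uniform GJ and both ends fixed, compatibility θ_AC = θ_CB gives T_A·a = T_B·b, together with T_A + T_B = T₀.
T_A = T₀·b/(a+b) = 190.0·231/457.0 = 96.04 N·m; T_B = 93.96 N·m.
τ in each portion: τ_AC = 3.19×10^6 Pa, τ_CB = 3.13×10^6 Pa; maximum is in AC.
τ_max = T_AC·r/J = 96.04·0.0267/8.04×10^-7 = 3.194×10^6 Pa.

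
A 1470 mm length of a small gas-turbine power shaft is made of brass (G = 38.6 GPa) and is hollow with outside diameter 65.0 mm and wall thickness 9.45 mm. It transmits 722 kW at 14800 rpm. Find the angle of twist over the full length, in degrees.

ω = 2π·14800/60 = 1550 rad/s, so T = P/ω = 722×10³ / 1550 = 465.9 N·m.
J = π(d_o⁴ − d_i⁴)/32 = π(0.0650⁴ − 0.0461⁴)/32 = 1.309×10^-6 m⁴.
θ = T·L/(G·J) = 465.9 × 1.47 / (38.6×10⁹ × 1.309×10^-6) = 0.01355 rad.

0.776°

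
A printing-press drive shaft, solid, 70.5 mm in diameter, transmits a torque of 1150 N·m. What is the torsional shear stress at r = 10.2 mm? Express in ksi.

J = πd⁴/32 = π(0.0705)⁴/32 = 2.425×10^-6 m⁴.
Shear stress varies linearly with radius: τ = T·r/J = 1150 × 0.0102 / 2.425×10^-6 = 4.837×10^6 Pa.

0.701 ksi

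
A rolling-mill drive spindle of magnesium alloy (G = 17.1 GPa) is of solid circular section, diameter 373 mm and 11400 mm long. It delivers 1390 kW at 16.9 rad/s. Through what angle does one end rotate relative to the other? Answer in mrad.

28.9 mrad

ω = 16.9 rad/s, so T = P/ω = 1390×10³ / 16.90 = 82250 N·m.
J = πd⁴/32 = π(0.373)⁴/32 = 1.900×10^-3 m⁴.
θ = T·L/(G·J) = 82250 × 11.4 / (17.1×10⁹ × 1.900×10^-3) = 0.02885 rad.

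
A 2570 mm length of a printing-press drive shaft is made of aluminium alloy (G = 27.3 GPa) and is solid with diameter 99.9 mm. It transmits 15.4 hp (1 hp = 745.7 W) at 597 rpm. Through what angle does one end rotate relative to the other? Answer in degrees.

ω = 2π·597/60 = 62.52 rad/s, so T = P/ω = 15.4×745.7 / 62.52 = 183.7 N·m.
J = πd⁴/32 = π(0.0999)⁴/32 = 9.778×10^-6 m⁴.
θ = T·L/(G·J) = 183.7 × 2.57 / (27.3×10⁹ × 9.778×10^-6) = 1.768×10^-3 rad.

0.101°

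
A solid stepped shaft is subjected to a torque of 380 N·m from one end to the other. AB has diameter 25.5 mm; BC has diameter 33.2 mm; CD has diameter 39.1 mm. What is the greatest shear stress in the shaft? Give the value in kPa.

117000 kPa

Under the same torque, τ_max = 16T/(πd³) is largest where d is smallest — segment AB (d = 25.5 mm).
τ_max = 16·380.0/(π·(0.0255)³) = 1.167×10^8 Pa.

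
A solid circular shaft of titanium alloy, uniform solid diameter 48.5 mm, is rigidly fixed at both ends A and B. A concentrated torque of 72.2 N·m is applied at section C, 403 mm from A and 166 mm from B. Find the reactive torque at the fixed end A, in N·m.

21.1 N·m

With uniform GJ and both ends fixed, compatibility θ_AC = θ_CB gives T_A·a = T_B·b, together with T_A + T_B = T₀.
T_A = T₀·b/(a+b) = 72.20·166/569.0 = 21.06 N·m; T_B = 51.14 N·m.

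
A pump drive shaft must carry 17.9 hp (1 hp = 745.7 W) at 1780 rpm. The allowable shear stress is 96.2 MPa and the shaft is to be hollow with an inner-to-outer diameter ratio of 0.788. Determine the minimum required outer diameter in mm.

ω = 2π·1780/60 = 186.4 rad/s, so T = P/ω = 17.9×745.7 / 186.4 = 71.61 N·m.
For a hollow shaft with d_i/d_o = 0.788: τ_max = 16T/(π d_o³ (1−k⁴)), so d_o = [16T/(π τ_allow (1−k⁴))]^(1/3) = [16·71.61/(π·9.62×10^7·0.6144)]^(1/3) = 0.01834 m.

18.3 mm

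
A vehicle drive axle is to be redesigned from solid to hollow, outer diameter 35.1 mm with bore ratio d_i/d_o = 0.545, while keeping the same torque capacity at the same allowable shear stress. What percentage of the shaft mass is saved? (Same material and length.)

25.2 %

Equal τ_max and T ⇒ the solid shaft needs d_s³ = d_o³(1−k⁴), so d_s = 35.1·(1−0.545⁴)^(1/3) = 34.04 mm.
Area ratio A_h/A_s = d_o²(1−k²)/d_s² = (1−k²)/(1−k⁴)^(2/3) = 0.7476.
Mass saving = 1 − 0.7476 = 25.2 %.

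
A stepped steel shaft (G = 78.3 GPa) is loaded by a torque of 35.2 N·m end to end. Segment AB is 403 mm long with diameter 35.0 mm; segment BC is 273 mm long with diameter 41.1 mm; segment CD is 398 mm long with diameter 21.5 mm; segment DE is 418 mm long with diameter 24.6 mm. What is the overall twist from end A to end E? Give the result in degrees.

0.884°

J_AB = π(0.0350)⁴/32 = 1.47×10^-7 m⁴; J_BC = π(0.0411)⁴/32 = 2.80×10^-7 m⁴; J_CD = π(0.0215)⁴/32 = 2.10×10^-8 m⁴; J_DE = π(0.0246)⁴/32 = 3.60×10^-8 m⁴.
θ = (T/G)·Σ L_i/J_i = (35.20/78.3×10⁹)·(0.403/1.47×10^-7 + 0.273/2.80×10^-7 + 0.398/2.10×10^-8 + 0.418/3.60×10^-8) = 0.01542 rad.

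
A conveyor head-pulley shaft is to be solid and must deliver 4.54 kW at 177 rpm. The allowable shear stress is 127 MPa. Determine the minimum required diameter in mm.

ω = 2π·177/60 = 18.54 rad/s, so T = P/ω = 4.54×10³ / 18.54 = 244.9 N·m.
For a solid shaft τ_max = 16T/(πd³), so d = (16T/(π τ_allow))^(1/3) = (16·244.9/(π·1.27×10^8))^(1/3) = 0.02142 m.

21.4 mm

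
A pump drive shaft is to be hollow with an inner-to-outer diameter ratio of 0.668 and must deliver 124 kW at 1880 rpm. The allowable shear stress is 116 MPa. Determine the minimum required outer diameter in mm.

32.6 mm

ω = 2π·1880/60 = 196.9 rad/s, so T = P/ω = 124×10³ / 196.9 = 629.8 N·m.
For a hollow shaft with d_i/d_o = 0.668: τ_max = 16T/(π d_o³ (1−k⁴)), so d_o = [16T/(π τ_allow (1−k⁴))]^(1/3) = [16·629.8/(π·1.16×10^8·0.8009)]^(1/3) = 0.03256 m.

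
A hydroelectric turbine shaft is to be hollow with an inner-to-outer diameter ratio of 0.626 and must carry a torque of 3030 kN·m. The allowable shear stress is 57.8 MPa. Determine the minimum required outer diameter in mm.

681 mm

For a hollow shaft with d_i/d_o = 0.626: τ_max = 16T/(π d_o³ (1−k⁴)), so d_o = [16T/(π τ_allow (1−k⁴))]^(1/3) = [16·3.030e6/(π·5.78×10^7·0.8464)]^(1/3) = 0.6807 m.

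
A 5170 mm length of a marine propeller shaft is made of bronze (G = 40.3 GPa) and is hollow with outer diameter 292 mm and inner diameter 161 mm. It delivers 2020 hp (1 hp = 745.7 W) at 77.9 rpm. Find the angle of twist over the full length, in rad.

0.0366 rad

ω = 2π·77.9/60 = 8.158 rad/s, so T = P/ω = 2020×745.7 / 8.158 = 184700 N·m.
J = π(d_o⁴ − d_i⁴)/32 = π(0.292⁴ − 0.161⁴)/32 = 6.478×10^-4 m⁴.
θ = T·L/(G·J) = 184700 × 5.17 / (40.3×10⁹ × 6.478×10^-4) = 0.03657 rad.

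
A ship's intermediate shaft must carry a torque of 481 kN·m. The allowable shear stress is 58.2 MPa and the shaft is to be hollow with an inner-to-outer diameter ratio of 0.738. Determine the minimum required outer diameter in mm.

391 mm

For a hollow shaft with d_i/d_o = 0.738: τ_max = 16T/(π d_o³ (1−k⁴)), so d_o = [16T/(π τ_allow (1−k⁴))]^(1/3) = [16·481000/(π·5.82×10^7·0.7034)]^(1/3) = 0.3911 m.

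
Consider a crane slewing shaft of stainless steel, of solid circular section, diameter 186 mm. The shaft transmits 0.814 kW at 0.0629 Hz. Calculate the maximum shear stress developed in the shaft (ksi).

0.236 ksi

ω = 2π·0.0629 = 0.3952 rad/s, so T = P/ω = 0.814×10³ / 0.3952 = 2060 N·m.
J = πd⁴/32 = π(0.186)⁴/32 = 1.175×10^-4 m⁴.
τ_max = T·r/J = 2060 × 0.0930 / 1.175×10^-4 = 1.630×10^6 Pa.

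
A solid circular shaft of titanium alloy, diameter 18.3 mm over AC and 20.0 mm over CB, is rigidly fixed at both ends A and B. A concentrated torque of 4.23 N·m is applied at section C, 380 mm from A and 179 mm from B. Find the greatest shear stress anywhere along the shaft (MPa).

2.02 MPa

Compatibility: T_A·a/J_AC = T_B·b/J_CB with T_A + T_B = T₀.
J_AC = 1.10×10^-8 m⁴, J_CB = 1.57×10^-8 m⁴, so T_A = T₀·(J_AC/a)/((J_AC/a)+(J_CB/b)) = 1.050 N·m, T_B = 3.180 N·m.
τ in each portion: τ_AC = 8.73×10^5 Pa, τ_CB = 2.02×10^6 Pa; maximum is in CB.
τ_max = T_CB·r/J = 3.180·0.0100/1.57×10^-8 = 2.024×10^6 Pa.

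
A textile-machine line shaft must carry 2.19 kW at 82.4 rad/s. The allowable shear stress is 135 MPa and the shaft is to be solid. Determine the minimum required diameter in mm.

ω = 82.4 rad/s, so T = P/ω = 2.19×10³ / 82.40 = 26.58 N·m.
For a solid shaft τ_max = 16T/(πd³), so d = (16T/(π τ_allow))^(1/3) = (16·26.58/(π·1.35×10^8))^(1/3) = 0.01001 m.

10.0 mm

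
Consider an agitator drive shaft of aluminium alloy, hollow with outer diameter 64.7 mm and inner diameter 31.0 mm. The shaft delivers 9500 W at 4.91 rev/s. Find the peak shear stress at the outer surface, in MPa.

ω = 2π·4.91 = 30.85 rad/s, so T = P/ω = 9500 / 30.85 = 307.9 N·m.
J = π(d_o⁴ − d_i⁴)/32 = π(0.0647⁴ − 0.0310⁴)/32 = 1.630×10^-6 m⁴.
τ_max = T·r/J = 307.9 × 0.0324 / 1.630×10^-6 = 6.113×10^6 Pa.

6.11 MPa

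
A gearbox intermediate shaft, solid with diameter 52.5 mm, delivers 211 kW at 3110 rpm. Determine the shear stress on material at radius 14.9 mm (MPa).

12.9 MPa

ω = 2π·3110/60 = 325.7 rad/s, so T = P/ω = 211×10³ / 325.7 = 647.9 N·m.
J = πd⁴/32 = π(0.0525)⁴/32 = 7.458×10^-7 m⁴.
Shear stress varies linearly with radius: τ = T·r/J = 647.9 × 0.0149 / 7.458×10^-7 = 1.294×10^7 Pa.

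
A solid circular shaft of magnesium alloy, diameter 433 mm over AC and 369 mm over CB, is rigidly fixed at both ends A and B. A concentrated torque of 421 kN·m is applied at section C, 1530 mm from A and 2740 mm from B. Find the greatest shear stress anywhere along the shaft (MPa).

Compatibility: T_A·a/J_AC = T_B·b/J_CB with T_A + T_B = T₀.
J_AC = 3.45×10^-3 m⁴, J_CB = 1.82×10^-3 m⁴, so T_A = T₀·(J_AC/a)/((J_AC/a)+(J_CB/b)) = 325200 N·m, T_B = 95780 N·m.
τ in each portion: τ_AC = 2.04×10^7 Pa, τ_CB = 9.71×10^6 Pa; maximum is in AC.
τ_max = T_AC·r/J = 325200·0.216/3.45×10^-3 = 2.040×10^7 Pa.

20.4 MPa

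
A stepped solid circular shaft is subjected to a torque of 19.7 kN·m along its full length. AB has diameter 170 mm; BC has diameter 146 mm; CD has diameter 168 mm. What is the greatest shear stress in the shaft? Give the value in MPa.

32.2 MPa

Under the same torque, τ_max = 16T/(πd³) is largest where d is smallest — segment BC (d = 146 mm).
τ_max = 16·19700/(π·(0.146)³) = 3.224×10^7 Pa.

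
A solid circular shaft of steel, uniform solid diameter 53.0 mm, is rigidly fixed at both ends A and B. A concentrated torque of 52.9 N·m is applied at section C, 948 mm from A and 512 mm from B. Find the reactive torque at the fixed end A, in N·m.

With uniform GJ and both ends fixed, compatibility θ_AC = θ_CB gives T_A·a = T_B·b, together with T_A + T_B = T₀.
T_A = T₀·b/(a+b) = 52.90·512/1460 = 18.55 N·m; T_B = 34.35 N·m.

18.6 N·m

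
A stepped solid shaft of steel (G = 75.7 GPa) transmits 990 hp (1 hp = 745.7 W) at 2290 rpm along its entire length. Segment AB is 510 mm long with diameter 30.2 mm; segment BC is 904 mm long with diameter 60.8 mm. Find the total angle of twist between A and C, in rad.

0.281 rad

ω = 2π·2290/60 = 239.8 rad/s, so T = P/ω = 990×745.7 / 239.8 = 3078 N·m.
J_AB = π(0.0302)⁴/32 = 8.17×10^-8 m⁴; J_BC = π(0.0608)⁴/32 = 1.34×10^-6 m⁴.
θ = (T/G)·Σ L_i/J_i = (3078/75.7×10⁹)·(0.510/8.17×10^-8 + 0.904/1.34×10^-6) = 0.2814 rad.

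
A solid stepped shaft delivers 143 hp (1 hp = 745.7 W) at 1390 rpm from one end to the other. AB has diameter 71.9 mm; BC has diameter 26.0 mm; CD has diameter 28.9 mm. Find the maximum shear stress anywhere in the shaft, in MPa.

212 MPa

ω = 2π·1390/60 = 145.6 rad/s, so T = P/ω = 143×745.7 / 145.6 = 732.6 N·m.
Under the same torque, τ_max = 16T/(πd³) is largest where d is smallest — segment BC (d = 26.0 mm).
τ_max = 16·732.6/(π·(0.0260)³) = 2.123×10^8 Pa.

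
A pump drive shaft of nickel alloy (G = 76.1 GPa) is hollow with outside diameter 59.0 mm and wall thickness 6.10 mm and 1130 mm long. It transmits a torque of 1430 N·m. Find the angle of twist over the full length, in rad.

0.0295 rad

J = π(d_o⁴ − d_i⁴)/32 = π(0.0590⁴ − 0.0468⁴)/32 = 7.187×10^-7 m⁴.
θ = T·L/(G·J) = 1430 × 1.13 / (76.1×10⁹ × 7.187×10^-7) = 0.02955 rad.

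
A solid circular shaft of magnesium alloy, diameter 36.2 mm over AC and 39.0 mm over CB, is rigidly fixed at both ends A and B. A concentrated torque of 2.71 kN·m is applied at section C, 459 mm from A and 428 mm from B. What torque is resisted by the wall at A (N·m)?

1110 N·m

Compatibility: T_A·a/J_AC = T_B·b/J_CB with T_A + T_B = T₀.
J_AC = 1.69×10^-7 m⁴, J_CB = 2.27×10^-7 m⁴, so T_A = T₀·(J_AC/a)/((J_AC/a)+(J_CB/b)) = 1108 N·m, T_B = 1602 N·m.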